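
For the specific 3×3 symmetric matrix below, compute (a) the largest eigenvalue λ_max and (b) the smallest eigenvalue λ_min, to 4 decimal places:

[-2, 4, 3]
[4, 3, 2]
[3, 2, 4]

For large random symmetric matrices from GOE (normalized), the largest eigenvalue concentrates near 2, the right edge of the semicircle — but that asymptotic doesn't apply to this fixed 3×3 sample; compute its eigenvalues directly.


Since M is real symmetric, all three eigenvalues are real; they are the roots of det(λI − M) = λ³ − (tr M) λ² + s λ − det M, where s is the sum of the principal 2×2 minors.
tr M = -2 + 3 + 4 = 5.
s = ((-2)·3 − 4²) + ((-2)·4 − 3²) + (3·4 − 2²) = -22 + (-17) + 8 = -31.
det M (expand along row 1) = (-2)·8 − 4·10 + 3·(-1) = -59.
Characteristic polynomial: λ³ − 5λ² − 31λ + 59 = 0.
Substitute λ = y + (tr M)/3 = y + 1.666667 to remove the quadratic term: y³ + p·y + q = 0 with p = s − (tr M)²/3 = -39.333333 and q = −2(tr M)³/27 + (tr M)·s/3 − det M = -1.925926.
Three real roots ⇒ use the trigonometric (Viète) form: r = 2√(−p/3) = 7.241854, φ = arccos(3q/(p·r)) = arccos(0.020284) = 1.550511 rad.
y_k = r·cos(φ/3 − 2πk/3) for k = 0, 1, 2 gives y = 6.295969, -0.048967, -6.247002.
λ_k = y_k + 1.666667 gives λ = 7.9626, 1.6177, -4.5803 (check: the sum is 5.0000 = tr M).

Hence λ_max = 7.9626 and λ_min = -4.5803.


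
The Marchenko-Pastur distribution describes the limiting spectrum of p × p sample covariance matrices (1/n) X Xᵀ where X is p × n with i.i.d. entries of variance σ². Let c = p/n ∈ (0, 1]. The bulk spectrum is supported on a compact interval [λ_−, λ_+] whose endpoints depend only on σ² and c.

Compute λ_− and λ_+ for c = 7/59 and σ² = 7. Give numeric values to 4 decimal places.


c = 7/59 = 0.118644; √c = 0.344447.
λ_− = σ² (1 − √c)² = 7 · (1 − 0.344447)² = 7 · (0.655553)² = 3.008244.
λ_+ = σ² (1 + √c)² = 7 · (1 + 0.344447)² = 7 · (1.344447)² = 12.652773.

Rounded to 4 decimal places: λ_− ≈ 3.0082, λ_+ ≈ 12.6528.


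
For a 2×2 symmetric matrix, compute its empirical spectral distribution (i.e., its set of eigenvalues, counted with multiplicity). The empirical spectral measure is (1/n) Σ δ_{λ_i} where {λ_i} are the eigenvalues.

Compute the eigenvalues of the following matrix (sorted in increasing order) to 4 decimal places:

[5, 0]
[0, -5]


Since M is real symmetric, both eigenvalues are real; they are the roots of det(λI − M) = λ² − (tr M) λ + det M.
tr M = 5 + (-5) = 0.
det M = 5·(-5) − 0² = -25 − 0 = -25.
Characteristic polynomial: λ² − 25 = 0.
Discriminant Δ = (tr M)² − 4·det M = 0 − (-100) = 100; √Δ = 10.000000.
λ = (tr M ± √Δ)/2 = (0 ± 10.000000)/2, giving (tr M − √Δ)/2 = -5.0000 and (tr M + √Δ)/2 = 5.0000.

Eigenvalues sorted in increasing order: [-5.0000, 5.0000].


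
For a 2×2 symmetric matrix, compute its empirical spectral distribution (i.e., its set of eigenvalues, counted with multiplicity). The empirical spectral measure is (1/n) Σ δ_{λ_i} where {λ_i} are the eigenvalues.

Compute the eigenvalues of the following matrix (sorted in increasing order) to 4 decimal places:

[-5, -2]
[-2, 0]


Since M is real symmetric, both eigenvalues are real; they are the roots of det(λI − M) = λ² − (tr M) λ + det M.
tr M = -5 + 0 = -5.
det M = (-5)·0 − (-2)² = 0 − 4 = -4.
Characteristic polynomial: λ² + 5λ − 4 = 0.
Discriminant Δ = (tr M)² − 4·det M = 25 − (-16) = 41; √Δ = 6.403124.
λ = (tr M ± √Δ)/2 = (-5 ± 6.403124)/2, giving (tr M − √Δ)/2 = -5.7016 and (tr M + √Δ)/2 = 0.7016.

Eigenvalues sorted in increasing order: [-5.7016, 0.7016].


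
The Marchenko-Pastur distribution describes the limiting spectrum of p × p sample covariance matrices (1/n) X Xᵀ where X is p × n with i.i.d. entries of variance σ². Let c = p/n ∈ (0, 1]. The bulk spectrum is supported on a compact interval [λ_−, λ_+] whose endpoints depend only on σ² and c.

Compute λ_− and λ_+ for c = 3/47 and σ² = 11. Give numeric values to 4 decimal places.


c = 3/47 = 0.063830; √c = 0.252646.
λ_− = σ² (1 − √c)² = 11 · (1 − 0.252646)² = 11 · (0.747354)² = 6.143925.
λ_+ = σ² (1 + √c)² = 11 · (1 + 0.252646)² = 11 · (1.252646)² = 17.260330.

Rounded to 4 decimal places: λ_− ≈ 6.1439, λ_+ ≈ 17.2603.


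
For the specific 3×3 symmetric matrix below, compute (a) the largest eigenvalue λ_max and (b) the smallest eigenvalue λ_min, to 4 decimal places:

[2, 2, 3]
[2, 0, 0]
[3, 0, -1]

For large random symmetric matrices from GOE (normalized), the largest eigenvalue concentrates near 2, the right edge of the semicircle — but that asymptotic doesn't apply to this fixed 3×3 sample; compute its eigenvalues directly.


Since M is real symmetric, all three eigenvalues are real; they are the roots of det(λI − M) = λ³ − (tr M) λ² + s λ − det M, where s is the sum of the principal 2×2 minors.
tr M = 2 + 0 + (-1) = 1.
s = (2·0 − 2²) + (2·(-1) − 3²) + (0·(-1) − 0²) = -4 + (-11) + 0 = -15.
det M (expand along row 1) = 2·0 − 2·(-2) + 3·0 = 4.
Characteristic polynomial: λ³ − λ² − 15λ − 4 = 0.
Substitute λ = y + (tr M)/3 = y + 0.333333 to remove the quadratic term: y³ + p·y + q = 0 with p = s − (tr M)²/3 = -15.333333 and q = −2(tr M)³/27 + (tr M)·s/3 − det M = -9.074074.
Three real roots ⇒ use the trigonometric (Viète) form: r = 2√(−p/3) = 4.521553, φ = arccos(3q/(p·r)) = arccos(0.392644) = 1.167291 rad.
y_k = r·cos(φ/3 − 2πk/3) for k = 0, 1, 2 gives y = 4.183576, -0.606325, -3.577252.
λ_k = y_k + 0.333333 gives λ = 4.5169, -0.2730, -3.2439 (check: the sum is 1.0000 = tr M).

Hence λ_max = 4.5169 and λ_min = -3.2439.


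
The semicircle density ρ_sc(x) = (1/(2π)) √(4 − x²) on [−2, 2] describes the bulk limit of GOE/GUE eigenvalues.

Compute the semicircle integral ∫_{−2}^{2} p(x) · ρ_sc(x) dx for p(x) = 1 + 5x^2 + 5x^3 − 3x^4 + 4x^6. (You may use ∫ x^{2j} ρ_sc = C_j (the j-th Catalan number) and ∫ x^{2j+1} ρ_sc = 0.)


Write p(x) = Σ a_i x^i, split into monomials and integrate each against ρ_sc separately.
Using ∫ x^{2j} ρ_sc = C_j = (1/(j+1)) C(2j, j) (Catalan numbers) and ∫ x^{2j+1} ρ_sc = 0 (odd monomials vanish by symmetry):
  i = 0 (even): a_0 · C_{0} = 1 · 1 = 1
  i = 2 (even): a_2 · C_{1} = 5 · 1 = 5
  i = 3 (odd): ∫ x^3 ρ_sc = 0 (vanishes)
  i = 4 (even): a_4 · C_{2} = -3 · 2 = -6
  i = 6 (even): a_6 · C_{3} = 4 · 5 = 20

Summing the contributions: ∫_{−2}^{2} p(x) ρ_sc(x) dx = 1 + 5 + (-6) + 20 = 20.


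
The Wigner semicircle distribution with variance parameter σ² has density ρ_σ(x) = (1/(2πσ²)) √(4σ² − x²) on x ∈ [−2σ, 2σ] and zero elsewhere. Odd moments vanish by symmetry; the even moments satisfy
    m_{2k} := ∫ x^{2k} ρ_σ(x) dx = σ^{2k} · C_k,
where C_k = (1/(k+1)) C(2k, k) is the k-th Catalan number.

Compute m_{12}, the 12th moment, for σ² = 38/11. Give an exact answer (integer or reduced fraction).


By the scaled semicircle moment identity, m_{2k} = σ^{2k} · C_k with k = 6.
C_6 = (1/(k+1)) · C(2k, k) = (1/7) · C(12, 6) = (1/7) · 924 = 132.
σ^{2k} = (σ²)^k = (38/11)^6 = 3010936384/1771561.

Therefore m_{12} = σ^{12} · C_6 = (3010936384/1771561) · 132 = 36131236608/161051.


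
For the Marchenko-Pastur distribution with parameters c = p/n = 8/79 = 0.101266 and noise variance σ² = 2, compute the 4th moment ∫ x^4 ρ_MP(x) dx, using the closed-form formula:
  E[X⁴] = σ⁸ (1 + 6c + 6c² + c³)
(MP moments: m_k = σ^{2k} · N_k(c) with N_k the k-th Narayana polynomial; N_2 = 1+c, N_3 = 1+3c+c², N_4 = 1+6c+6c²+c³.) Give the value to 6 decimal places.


E[X⁴] = σ⁸ (1 + 6c + 6c² + c³) (fourth MP moment). With σ² = 2 (so σ⁸ = 16) and c = 8/79 = 0.101266: E[X⁴] = 16 · (1 + 6·0.101266 + 6·(0.101266)² + (0.101266)³) = 16 · 1.670162.

So E[X^4] = 26.722592.


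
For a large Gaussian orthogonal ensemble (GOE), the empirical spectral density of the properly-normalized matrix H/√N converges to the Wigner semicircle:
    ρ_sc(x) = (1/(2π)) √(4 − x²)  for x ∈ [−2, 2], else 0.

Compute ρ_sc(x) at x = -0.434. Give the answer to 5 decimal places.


ρ_sc(x) = (1/(2π)) √(4 − x²). With x = -0.434:
  4 − x² = 4 − (-0.434)² = 4 − 0.188356 = 3.811644.
  √(4 − x²) = 1.952343.
  1/(2π) = 0.159155.
  ρ_sc(-0.434) = 0.159155 · 1.952343 = 0.310725.

Rounded to 5 decimal places: ρ_sc(-0.434) ≈ 0.31073.


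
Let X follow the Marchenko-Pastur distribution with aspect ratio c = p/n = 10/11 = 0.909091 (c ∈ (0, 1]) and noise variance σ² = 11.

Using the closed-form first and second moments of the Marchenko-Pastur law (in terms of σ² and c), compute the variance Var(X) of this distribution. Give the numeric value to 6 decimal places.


Recall the MP moments m_1 = E[X] = σ² and m_2 = E[X²] = σ⁴ (1 + c).
m_1 = E[X] = σ² = 11, so m_1² = 121.
m_2 = E[X²] = σ⁴ (1 + c) = 121 · (1 + 0.909091) = 121 · 1.909091 = 231.000000.
(Note m_2 − m_1² simplifies to c · σ⁴ = 0.909091 · 121.)

Var(X) = m_2 − m_1² = 231.000000 − 121 = 110.000000.


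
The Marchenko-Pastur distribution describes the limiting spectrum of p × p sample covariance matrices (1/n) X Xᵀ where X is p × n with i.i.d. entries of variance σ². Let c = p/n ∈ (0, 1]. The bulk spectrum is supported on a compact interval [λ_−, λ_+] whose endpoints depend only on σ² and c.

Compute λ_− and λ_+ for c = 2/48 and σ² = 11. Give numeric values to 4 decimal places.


c = 2/48 = 0.041667; √c = 0.204124.
λ_− = σ² (1 − √c)² = 11 · (1 − 0.204124)² = 11 · (0.795876)² = 6.967602.
λ_+ = σ² (1 + √c)² = 11 · (1 + 0.204124)² = 11 · (1.204124)² = 15.949065.

Rounded to 4 decimal places: λ_− ≈ 6.9676, λ_+ ≈ 15.9491.


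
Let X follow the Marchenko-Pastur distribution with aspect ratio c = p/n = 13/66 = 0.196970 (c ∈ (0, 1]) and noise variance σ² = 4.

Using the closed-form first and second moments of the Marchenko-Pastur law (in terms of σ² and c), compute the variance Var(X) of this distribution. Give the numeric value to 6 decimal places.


Recall the MP moments m_1 = E[X] = σ² and m_2 = E[X²] = σ⁴ (1 + c).
m_1 = E[X] = σ² = 4, so m_1² = 16.
m_2 = E[X²] = σ⁴ (1 + c) = 16 · (1 + 0.196970) = 16 · 1.196970 = 19.151515.
(Note m_2 − m_1² simplifies to c · σ⁴ = 0.196970 · 16.)

Var(X) = m_2 − m_1² = 19.151515 − 16 = 3.151515.


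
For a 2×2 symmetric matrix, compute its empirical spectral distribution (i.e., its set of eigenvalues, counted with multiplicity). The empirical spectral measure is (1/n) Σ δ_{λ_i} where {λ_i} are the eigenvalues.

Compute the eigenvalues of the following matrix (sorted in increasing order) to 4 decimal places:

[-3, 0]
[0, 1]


Since M is real symmetric, both eigenvalues are real; they are the roots of det(λI − M) = λ² − (tr M) λ + det M.
tr M = -3 + 1 = -2.
det M = (-3)·1 − 0² = -3 − 0 = -3.
Characteristic polynomial: λ² + 2λ − 3 = 0.
Discriminant Δ = (tr M)² − 4·det M = 4 − (-12) = 16; √Δ = 4.000000.
λ = (tr M ± √Δ)/2 = (-2 ± 4.000000)/2, giving (tr M − √Δ)/2 = -3.0000 and (tr M + √Δ)/2 = 1.0000.

Eigenvalues sorted in increasing order: [-3.0000, 1.0000].


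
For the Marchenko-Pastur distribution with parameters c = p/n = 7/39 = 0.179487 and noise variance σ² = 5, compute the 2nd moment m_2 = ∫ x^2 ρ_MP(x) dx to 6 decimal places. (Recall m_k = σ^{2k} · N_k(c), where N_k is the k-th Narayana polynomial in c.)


E[X²] = σ⁴ (1 + c) (second MP moment). With σ² = 5 (so σ⁴ = 25) and c = 7/39 = 0.179487: E[X²] = 25 · (1 + 0.179487) = 25 · 1.179487.

So E[X^2] = 29.487179.


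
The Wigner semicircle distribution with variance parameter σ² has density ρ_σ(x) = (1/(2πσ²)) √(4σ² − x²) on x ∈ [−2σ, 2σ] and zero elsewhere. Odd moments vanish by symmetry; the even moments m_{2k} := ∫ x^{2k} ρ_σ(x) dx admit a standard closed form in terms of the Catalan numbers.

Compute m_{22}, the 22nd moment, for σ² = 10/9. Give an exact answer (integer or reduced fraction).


By the scaled semicircle moment identity, m_{2k} = σ^{2k} · C_k with k = 11.
C_11 = (1/(k+1)) · C(2k, k) = (1/12) · C(22, 11) = (1/12) · 705432 = 58786.
σ^{2k} = (σ²)^k = (10/9)^11 = 100000000000/31381059609.

Therefore m_{22} = σ^{22} · C_11 = (100000000000/31381059609) · 58786 = 5878600000000000/31381059609.


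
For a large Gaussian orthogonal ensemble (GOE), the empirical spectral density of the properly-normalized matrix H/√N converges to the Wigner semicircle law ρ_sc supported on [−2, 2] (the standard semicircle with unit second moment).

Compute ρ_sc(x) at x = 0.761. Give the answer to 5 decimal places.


ρ_sc(x) = (1/(2π)) √(4 − x²). With x = 0.761:
  4 − x² = 4 − (0.761)² = 4 − 0.579121 = 3.420879.
  √(4 − x²) = 1.849562.
  1/(2π) = 0.159155.
  ρ_sc(0.761) = 0.159155 · 1.849562 = 0.294367.

Rounded to 5 decimal places: ρ_sc(0.761) ≈ 0.29437.


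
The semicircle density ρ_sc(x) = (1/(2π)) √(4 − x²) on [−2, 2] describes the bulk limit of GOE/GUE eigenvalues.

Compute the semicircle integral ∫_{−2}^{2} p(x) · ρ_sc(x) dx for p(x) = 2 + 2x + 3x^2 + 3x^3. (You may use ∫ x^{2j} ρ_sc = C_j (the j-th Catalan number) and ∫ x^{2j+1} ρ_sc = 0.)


Write p(x) = Σ a_i x^i, split into monomials and integrate each against ρ_sc separately.
Using ∫ x^{2j} ρ_sc = C_j = (1/(j+1)) C(2j, j) (Catalan numbers) and ∫ x^{2j+1} ρ_sc = 0 (odd monomials vanish by symmetry):
  i = 0 (even): a_0 · C_{0} = 2 · 1 = 2
  i = 1 (odd): ∫ x^1 ρ_sc = 0 (vanishes)
  i = 2 (even): a_2 · C_{1} = 3 · 1 = 3
  i = 3 (odd): ∫ x^3 ρ_sc = 0 (vanishes)

Summing the contributions: ∫_{−2}^{2} p(x) ρ_sc(x) dx = 2 + 3 = 5.


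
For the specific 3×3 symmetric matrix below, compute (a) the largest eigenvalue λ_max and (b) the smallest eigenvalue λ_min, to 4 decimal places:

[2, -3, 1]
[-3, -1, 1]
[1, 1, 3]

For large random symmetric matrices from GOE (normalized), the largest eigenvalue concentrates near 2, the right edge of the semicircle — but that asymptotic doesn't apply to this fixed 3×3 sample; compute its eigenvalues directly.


Since M is real symmetric, all three eigenvalues are real; they are the roots of det(λI − M) = λ³ − (tr M) λ² + s λ − det M, where s is the sum of the principal 2×2 minors.
tr M = 2 + (-1) + 3 = 4.
s = (2·(-1) − (-3)²) + (2·3 − 1²) + ((-1)·3 − 1²) = -11 + 5 + (-4) = -10.
det M (expand along row 1) = 2·(-4) − (-3)·(-10) + 1·(-2) = -40.
Characteristic polynomial: λ³ − 4λ² − 10λ + 40 = 0.
Substitute λ = y + (tr M)/3 = y + 1.333333 to remove the quadratic term: y³ + p·y + q = 0 with p = s − (tr M)²/3 = -15.333333 and q = −2(tr M)³/27 + (tr M)·s/3 − det M = 21.925926.
Three real roots ⇒ use the trigonometric (Viète) form: r = 2√(−p/3) = 4.521553, φ = arccos(3q/(p·r)) = arccos(-0.948757) = 2.820075 rad.
y_k = r·cos(φ/3 − 2πk/3) for k = 0, 1, 2 gives y = 2.666667, 1.828944, -4.495611.
λ_k = y_k + 1.333333 gives λ = 4.0000, 3.1623, -3.1623 (check: the sum is 4.0000 = tr M).

Hence λ_max = 4.0000 and λ_min = -3.1623.


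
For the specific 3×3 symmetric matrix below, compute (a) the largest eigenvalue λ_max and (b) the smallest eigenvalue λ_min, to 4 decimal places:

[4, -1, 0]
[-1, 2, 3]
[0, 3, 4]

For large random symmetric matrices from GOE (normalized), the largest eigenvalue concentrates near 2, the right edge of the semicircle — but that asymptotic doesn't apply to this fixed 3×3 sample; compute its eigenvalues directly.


Since M is real symmetric, all three eigenvalues are real; they are the roots of det(λI − M) = λ³ − (tr M) λ² + s λ − det M, where s is the sum of the principal 2×2 minors.
tr M = 4 + 2 + 4 = 10.
s = (4·2 − (-1)²) + (4·4 − 0²) + (2·4 − 3²) = 7 + 16 + (-1) = 22.
det M (expand along row 1) = 4·(-1) − (-1)·(-4) + 0·(-3) = -8.
Characteristic polynomial: λ³ − 10λ² + 22λ + 8 = 0.
Substitute λ = y + (tr M)/3 = y + 3.333333 to remove the quadratic term: y³ + p·y + q = 0 with p = s − (tr M)²/3 = -11.333333 and q = −2(tr M)³/27 + (tr M)·s/3 − det M = 7.259259.
Three real roots ⇒ use the trigonometric (Viète) form: r = 2√(−p/3) = 3.887301, φ = arccos(3q/(p·r)) = arccos(-0.494319) = 2.087848 rad.
y_k = r·cos(φ/3 − 2πk/3) for k = 0, 1, 2 gives y = 2.983291, 0.666667, -3.649958.
λ_k = y_k + 3.333333 gives λ = 6.3166, 4.0000, -0.3166 (check: the sum is 10.0000 = tr M).

Hence λ_max = 6.3166 and λ_min = -0.3166.


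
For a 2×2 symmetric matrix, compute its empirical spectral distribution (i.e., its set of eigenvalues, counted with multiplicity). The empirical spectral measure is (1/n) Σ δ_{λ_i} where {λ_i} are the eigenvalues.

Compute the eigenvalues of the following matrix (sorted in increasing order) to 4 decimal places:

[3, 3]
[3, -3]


Since M is real symmetric, both eigenvalues are real; they are the roots of det(λI − M) = λ² − (tr M) λ + det M.
tr M = 3 + (-3) = 0.
det M = 3·(-3) − 3² = -9 − 9 = -18.
Characteristic polynomial: λ² − 18 = 0.
Discriminant Δ = (tr M)² − 4·det M = 0 − (-72) = 72; √Δ = 8.485281.
λ = (tr M ± √Δ)/2 = (0 ± 8.485281)/2, giving (tr M − √Δ)/2 = -4.2426 and (tr M + √Δ)/2 = 4.2426.

Eigenvalues sorted in increasing order: [-4.2426, 4.2426].


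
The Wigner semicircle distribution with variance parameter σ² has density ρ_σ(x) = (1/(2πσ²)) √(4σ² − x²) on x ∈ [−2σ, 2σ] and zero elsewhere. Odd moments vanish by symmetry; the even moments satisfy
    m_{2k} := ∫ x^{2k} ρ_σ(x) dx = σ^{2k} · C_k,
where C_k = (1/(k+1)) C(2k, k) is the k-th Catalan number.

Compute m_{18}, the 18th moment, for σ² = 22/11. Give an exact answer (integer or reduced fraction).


By the scaled semicircle moment identity, m_{2k} = σ^{2k} · C_k with k = 9.
C_9 = (1/(k+1)) · C(2k, k) = (1/10) · C(18, 9) = (1/10) · 48620 = 4862.
σ^{2k} = (σ²)^k = (22/11)^9 = 512.

Therefore m_{18} = σ^{18} · C_9 = 512 · 4862 = 2489344.


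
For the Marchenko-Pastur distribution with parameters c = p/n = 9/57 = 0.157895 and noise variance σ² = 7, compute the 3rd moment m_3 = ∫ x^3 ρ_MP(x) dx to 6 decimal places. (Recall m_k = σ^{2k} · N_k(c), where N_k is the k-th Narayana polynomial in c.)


E[X³] = σ⁶ (1 + 3c + c²) (third MP moment). With σ² = 7 (so σ⁶ = 343) and c = 9/57 = 0.157895: E[X³] = 343 · (1 + 3·0.157895 + (0.157895)²) = 343 · 1.498615.

So E[X^3] = 514.024931.


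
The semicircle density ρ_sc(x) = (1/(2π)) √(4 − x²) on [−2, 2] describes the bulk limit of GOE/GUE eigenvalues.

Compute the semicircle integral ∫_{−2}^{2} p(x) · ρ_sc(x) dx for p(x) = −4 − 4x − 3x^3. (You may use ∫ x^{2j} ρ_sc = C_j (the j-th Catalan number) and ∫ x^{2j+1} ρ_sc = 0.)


Write p(x) = Σ a_i x^i, split into monomials and integrate each against ρ_sc separately.
Using ∫ x^{2j} ρ_sc = C_j = (1/(j+1)) C(2j, j) (Catalan numbers) and ∫ x^{2j+1} ρ_sc = 0 (odd monomials vanish by symmetry):
  i = 0 (even): a_0 · C_{0} = -4 · 1 = -4
  i = 1 (odd): ∫ x^1 ρ_sc = 0 (vanishes)
  i = 3 (odd): ∫ x^3 ρ_sc = 0 (vanishes)

Summing the contributions: ∫_{−2}^{2} p(x) ρ_sc(x) dx = -4.


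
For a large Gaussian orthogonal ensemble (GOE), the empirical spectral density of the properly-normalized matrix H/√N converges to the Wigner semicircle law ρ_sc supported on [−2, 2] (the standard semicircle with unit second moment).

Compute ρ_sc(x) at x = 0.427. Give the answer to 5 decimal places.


ρ_sc(x) = (1/(2π)) √(4 − x²). With x = 0.427:
  4 − x² = 4 − (0.427)² = 4 − 0.182329 = 3.817671.
  √(4 − x²) = 1.953886.
  1/(2π) = 0.159155.
  ρ_sc(0.427) = 0.159155 · 1.953886 = 0.310971.

Rounded to 5 decimal places: ρ_sc(0.427) ≈ 0.31097.


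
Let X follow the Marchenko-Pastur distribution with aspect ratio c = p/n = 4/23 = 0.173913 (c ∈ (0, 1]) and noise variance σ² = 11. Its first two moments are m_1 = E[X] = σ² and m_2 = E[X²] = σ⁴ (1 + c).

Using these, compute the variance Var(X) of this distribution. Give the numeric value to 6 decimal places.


m_1 = E[X] = σ² = 11, so m_1² = 121.
m_2 = E[X²] = σ⁴ (1 + c) = 121 · (1 + 0.173913) = 121 · 1.173913 = 142.043478.
(Note m_2 − m_1² simplifies to c · σ⁴ = 0.173913 · 121.)

Var(X) = m_2 − m_1² = 142.043478 − 121 = 21.043478.


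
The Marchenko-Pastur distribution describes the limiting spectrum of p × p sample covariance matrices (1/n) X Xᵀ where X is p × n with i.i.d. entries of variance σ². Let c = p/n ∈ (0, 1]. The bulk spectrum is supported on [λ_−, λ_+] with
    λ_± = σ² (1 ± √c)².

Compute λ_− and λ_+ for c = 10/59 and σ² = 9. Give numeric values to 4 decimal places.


c = 10/59 = 0.169492; √c = 0.411693.
λ_− = σ² (1 − √c)² = 9 · (1 − 0.411693)² = 9 · (0.588307)² = 3.114941.
λ_+ = σ² (1 + √c)² = 9 · (1 + 0.411693)² = 9 · (1.411693)² = 17.935906.

Rounded to 4 decimal places: λ_− ≈ 3.1149, λ_+ ≈ 17.9359.


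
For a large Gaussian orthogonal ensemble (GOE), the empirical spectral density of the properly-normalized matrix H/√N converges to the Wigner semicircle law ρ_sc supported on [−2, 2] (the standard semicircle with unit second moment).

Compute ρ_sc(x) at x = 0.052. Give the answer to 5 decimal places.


ρ_sc(x) = (1/(2π)) √(4 − x²). With x = 0.052:
  4 − x² = 4 − (0.052)² = 4 − 0.002704 = 3.997296.
  √(4 − x²) = 1.999324.
  1/(2π) = 0.159155.
  ρ_sc(0.052) = 0.159155 · 1.999324 = 0.318202.

Rounded to 5 decimal places: ρ_sc(0.052) ≈ 0.31820.


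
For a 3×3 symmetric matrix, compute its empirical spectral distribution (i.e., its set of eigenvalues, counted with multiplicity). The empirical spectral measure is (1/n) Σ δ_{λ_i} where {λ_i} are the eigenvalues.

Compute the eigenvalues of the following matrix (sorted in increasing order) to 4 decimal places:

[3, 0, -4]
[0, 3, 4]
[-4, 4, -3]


Since M is real symmetric, all three eigenvalues are real; they are the roots of det(λI − M) = λ³ − (tr M) λ² + s λ − det M, where s is the sum of the principal 2×2 minors.
tr M = 3 + 3 + (-3) = 3.
s = (3·3 − 0²) + (3·(-3) − (-4)²) + (3·(-3) − 4²) = 9 + (-25) + (-25) = -41.
det M (expand along row 1) = 3·(-25) − 0·16 + (-4)·12 = -123.
Characteristic polynomial: λ³ − 3λ² − 41λ + 123 = 0.
Substitute λ = y + (tr M)/3 = y + 1.000000 to remove the quadratic term: y³ + p·y + q = 0 with p = s − (tr M)²/3 = -44.000000 and q = −2(tr M)³/27 + (tr M)·s/3 − det M = 80.000000.
Three real roots ⇒ use the trigonometric (Viète) form: r = 2√(−p/3) = 7.659417, φ = arccos(3q/(p·r)) = arccos(-0.712136) = 2.363332 rad.
y_k = r·cos(φ/3 − 2πk/3) for k = 0, 1, 2 gives y = 5.403124, 2.000000, -7.403124.
λ_k = y_k + 1.000000 gives λ = 6.4031, 3.0000, -6.4031 (check: the sum is 3.0000 = tr M).

Eigenvalues sorted in increasing order: [-6.4031, 3.0000, 6.4031].


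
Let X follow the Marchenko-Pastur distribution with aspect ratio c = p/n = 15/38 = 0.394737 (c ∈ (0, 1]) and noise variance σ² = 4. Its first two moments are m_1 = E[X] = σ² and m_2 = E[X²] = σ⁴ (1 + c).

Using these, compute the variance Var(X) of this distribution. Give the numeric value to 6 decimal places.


m_1 = E[X] = σ² = 4, so m_1² = 16.
m_2 = E[X²] = σ⁴ (1 + c) = 16 · (1 + 0.394737) = 16 · 1.394737 = 22.315789.
(Note m_2 − m_1² simplifies to c · σ⁴ = 0.394737 · 16.)

Var(X) = m_2 − m_1² = 22.315789 − 16 = 6.315789.


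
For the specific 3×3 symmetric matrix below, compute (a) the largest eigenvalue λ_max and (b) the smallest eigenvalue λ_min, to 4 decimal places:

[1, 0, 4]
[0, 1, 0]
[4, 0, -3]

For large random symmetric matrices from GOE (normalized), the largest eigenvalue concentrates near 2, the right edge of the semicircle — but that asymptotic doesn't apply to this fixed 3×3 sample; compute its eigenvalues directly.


Since M is real symmetric, all three eigenvalues are real; they are the roots of det(λI − M) = λ³ − (tr M) λ² + s λ − det M, where s is the sum of the principal 2×2 minors.
tr M = 1 + 1 + (-3) = -1.
s = (1·1 − 0²) + (1·(-3) − 4²) + (1·(-3) − 0²) = 1 + (-19) + (-3) = -21.
det M (expand along row 1) = 1·(-3) − 0·0 + 4·(-4) = -19.
Characteristic polynomial: λ³ + λ² − 21λ + 19 = 0.
Substitute λ = y + (tr M)/3 = y − 0.333333 to remove the quadratic term: y³ + p·y + q = 0 with p = s − (tr M)²/3 = -21.333333 and q = −2(tr M)³/27 + (tr M)·s/3 − det M = 26.074074.
Three real roots ⇒ use the trigonometric (Viète) form: r = 2√(−p/3) = 5.333333, φ = arccos(3q/(p·r)) = arccos(-0.687500) = 2.328837 rad.
y_k = r·cos(φ/3 − 2πk/3) for k = 0, 1, 2 gives y = 3.805469, 1.333333, -5.138803.
λ_k = y_k − 0.333333 gives λ = 3.4721, 1.0000, -5.4721 (check: the sum is -1.0000 = tr M).

Hence λ_max = 3.4721 and λ_min = -5.4721.


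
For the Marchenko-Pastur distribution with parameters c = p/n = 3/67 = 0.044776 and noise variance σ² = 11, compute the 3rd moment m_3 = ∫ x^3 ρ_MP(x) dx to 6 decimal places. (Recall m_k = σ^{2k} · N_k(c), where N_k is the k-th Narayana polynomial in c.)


E[X³] = σ⁶ (1 + 3c + c²) (third MP moment). With σ² = 11 (so σ⁶ = 1331) and c = 3/67 = 0.044776: E[X³] = 1331 · (1 + 3·0.044776 + (0.044776)²) = 1331 · 1.136333.

So E[X^3] = 1512.459568.


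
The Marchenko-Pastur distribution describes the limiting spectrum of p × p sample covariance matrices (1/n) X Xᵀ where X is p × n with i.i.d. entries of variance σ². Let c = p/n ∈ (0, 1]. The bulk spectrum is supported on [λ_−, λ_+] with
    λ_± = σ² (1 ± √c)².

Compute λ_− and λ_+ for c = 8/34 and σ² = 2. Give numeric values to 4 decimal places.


c = 8/34 = 0.235294; √c = 0.485071.
λ_− = σ² (1 − √c)² = 2 · (1 − 0.485071)² = 2 · (0.514929)² = 0.530303.
λ_+ = σ² (1 + √c)² = 2 · (1 + 0.485071)² = 2 · (1.485071)² = 4.410873.

Rounded to 4 decimal places: λ_− ≈ 0.5303, λ_+ ≈ 4.4109.


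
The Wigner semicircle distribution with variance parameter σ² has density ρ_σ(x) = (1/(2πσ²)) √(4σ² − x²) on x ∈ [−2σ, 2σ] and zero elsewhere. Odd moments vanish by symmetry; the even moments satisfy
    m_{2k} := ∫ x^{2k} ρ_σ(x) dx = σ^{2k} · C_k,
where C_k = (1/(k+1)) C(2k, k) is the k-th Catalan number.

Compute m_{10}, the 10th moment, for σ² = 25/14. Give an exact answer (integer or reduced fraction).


By the scaled semicircle moment identity, m_{2k} = σ^{2k} · C_k with k = 5.
C_5 = (1/(k+1)) · C(2k, k) = (1/6) · C(10, 5) = (1/6) · 252 = 42.
σ^{2k} = (σ²)^k = (25/14)^5 = 9765625/537824.

Therefore m_{10} = σ^{10} · C_5 = (9765625/537824) · 42 = 29296875/38416.


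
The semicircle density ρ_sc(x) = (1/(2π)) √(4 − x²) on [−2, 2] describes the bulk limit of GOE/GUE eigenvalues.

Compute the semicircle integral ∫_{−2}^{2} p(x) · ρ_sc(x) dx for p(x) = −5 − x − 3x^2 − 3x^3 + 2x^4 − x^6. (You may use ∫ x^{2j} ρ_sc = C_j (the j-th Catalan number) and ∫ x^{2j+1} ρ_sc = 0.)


Write p(x) = Σ a_i x^i, split into monomials and integrate each against ρ_sc separately.
Using ∫ x^{2j} ρ_sc = C_j = (1/(j+1)) C(2j, j) (Catalan numbers) and ∫ x^{2j+1} ρ_sc = 0 (odd monomials vanish by symmetry):
  i = 0 (even): a_0 · C_{0} = -5 · 1 = -5
  i = 1 (odd): ∫ x^1 ρ_sc = 0 (vanishes)
  i = 2 (even): a_2 · C_{1} = -3 · 1 = -3
  i = 3 (odd): ∫ x^3 ρ_sc = 0 (vanishes)
  i = 4 (even): a_4 · C_{2} = 2 · 2 = 4
  i = 6 (even): a_6 · C_{3} = -1 · 5 = -5

Summing the contributions: ∫_{−2}^{2} p(x) ρ_sc(x) dx = (-5) + (-3) + 4 + (-5) = -9.


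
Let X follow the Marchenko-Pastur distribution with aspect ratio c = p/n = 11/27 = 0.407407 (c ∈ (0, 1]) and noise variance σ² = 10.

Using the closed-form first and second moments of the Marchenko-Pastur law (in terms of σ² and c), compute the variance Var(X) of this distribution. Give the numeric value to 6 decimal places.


Recall the MP moments m_1 = E[X] = σ² and m_2 = E[X²] = σ⁴ (1 + c).
m_1 = E[X] = σ² = 10, so m_1² = 100.
m_2 = E[X²] = σ⁴ (1 + c) = 100 · (1 + 0.407407) = 100 · 1.407407 = 140.740741.
(Note m_2 − m_1² simplifies to c · σ⁴ = 0.407407 · 100.)

Var(X) = m_2 − m_1² = 140.740741 − 100 = 40.740741.


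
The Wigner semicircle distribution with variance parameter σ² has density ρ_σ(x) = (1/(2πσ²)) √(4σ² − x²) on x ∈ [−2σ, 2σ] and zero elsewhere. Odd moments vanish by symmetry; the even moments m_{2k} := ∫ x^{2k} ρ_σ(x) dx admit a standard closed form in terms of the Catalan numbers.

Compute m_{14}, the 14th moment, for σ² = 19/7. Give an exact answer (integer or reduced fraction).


By the scaled semicircle moment identity, m_{2k} = σ^{2k} · C_k with k = 7.
C_7 = (1/(k+1)) · C(2k, k) = (1/8) · C(14, 7) = (1/8) · 3432 = 429.
σ^{2k} = (σ²)^k = (19/7)^7 = 893871739/823543.

Therefore m_{14} = σ^{14} · C_7 = (893871739/823543) · 429 = 383470976031/823543.


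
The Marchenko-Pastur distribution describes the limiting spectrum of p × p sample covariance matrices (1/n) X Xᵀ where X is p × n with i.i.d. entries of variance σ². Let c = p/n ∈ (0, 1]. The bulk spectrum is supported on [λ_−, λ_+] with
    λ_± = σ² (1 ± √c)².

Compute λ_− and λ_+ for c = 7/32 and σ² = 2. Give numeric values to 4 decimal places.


c = 7/32 = 0.218750; √c = 0.467707.
λ_− = σ² (1 − √c)² = 2 · (1 − 0.467707)² = 2 · (0.532293)² = 0.566671.
λ_+ = σ² (1 + √c)² = 2 · (1 + 0.467707)² = 2 · (1.467707)² = 4.308329.

Rounded to 4 decimal places: λ_− ≈ 0.5667, λ_+ ≈ 4.3083.


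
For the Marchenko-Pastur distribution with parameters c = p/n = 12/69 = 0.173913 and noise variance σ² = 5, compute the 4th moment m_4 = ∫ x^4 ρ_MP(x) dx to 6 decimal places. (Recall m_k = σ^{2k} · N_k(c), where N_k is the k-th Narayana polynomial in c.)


E[X⁴] = σ⁸ (1 + 6c + 6c² + c³) (fourth MP moment). With σ² = 5 (so σ⁸ = 625) and c = 12/69 = 0.173913: E[X⁴] = 625 · (1 + 6·0.173913 + 6·(0.173913)² + (0.173913)³) = 625 · 2.230213.

So E[X^4] = 1393.883044.


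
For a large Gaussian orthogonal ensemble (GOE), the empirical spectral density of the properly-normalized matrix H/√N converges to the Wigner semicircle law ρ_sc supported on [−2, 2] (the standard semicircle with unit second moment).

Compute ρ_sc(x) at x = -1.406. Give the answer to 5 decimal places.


ρ_sc(x) = (1/(2π)) √(4 − x²). With x = -1.406:
  4 − x² = 4 − (-1.406)² = 4 − 1.976836 = 2.023164.
  √(4 − x²) = 1.422380.
  1/(2π) = 0.159155.
  ρ_sc(-1.406) = 0.159155 · 1.422380 = 0.226379.

Rounded to 5 decimal places: ρ_sc(-1.406) ≈ 0.22638.


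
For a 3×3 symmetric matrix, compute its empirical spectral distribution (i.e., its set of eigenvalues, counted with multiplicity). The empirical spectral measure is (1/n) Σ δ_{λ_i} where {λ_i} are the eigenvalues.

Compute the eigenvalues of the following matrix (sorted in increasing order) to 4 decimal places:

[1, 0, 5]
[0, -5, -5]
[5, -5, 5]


Since M is real symmetric, all three eigenvalues are real; they are the roots of det(λI − M) = λ³ − (tr M) λ² + s λ − det M, where s is the sum of the principal 2×2 minors.
tr M = 1 + (-5) + 5 = 1.
s = (1·(-5) − 0²) + (1·5 − 5²) + ((-5)·5 − (-5)²) = -5 + (-20) + (-50) = -75.
det M (expand along row 1) = 1·(-50) − 0·25 + 5·25 = 75.
Characteristic polynomial: λ³ − λ² − 75λ − 75 = 0.
Substitute λ = y + (tr M)/3 = y + 0.333333 to remove the quadratic term: y³ + p·y + q = 0 with p = s − (tr M)²/3 = -75.333333 and q = −2(tr M)³/27 + (tr M)·s/3 − det M = -100.074074.
Three real roots ⇒ use the trigonometric (Viète) form: r = 2√(−p/3) = 10.022198, φ = arccos(3q/(p·r)) = arccos(0.397642) = 1.161850 rad.
y_k = r·cos(φ/3 − 2πk/3) for k = 0, 1, 2 gives y = 9.279938, -1.361952, -7.917986.
λ_k = y_k + 0.333333 gives λ = 9.6133, -1.0286, -7.5847 (check: the sum is 1.0000 = tr M).

Eigenvalues sorted in increasing order: [-7.5847, -1.0286, 9.6133].


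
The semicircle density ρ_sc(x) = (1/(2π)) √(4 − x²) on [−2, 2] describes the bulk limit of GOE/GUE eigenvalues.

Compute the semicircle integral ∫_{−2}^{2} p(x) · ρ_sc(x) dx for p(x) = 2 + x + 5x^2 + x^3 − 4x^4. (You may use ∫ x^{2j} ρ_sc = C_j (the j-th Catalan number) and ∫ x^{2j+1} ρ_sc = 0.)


Write p(x) = Σ a_i x^i, split into monomials and integrate each against ρ_sc separately.
Using ∫ x^{2j} ρ_sc = C_j = (1/(j+1)) C(2j, j) (Catalan numbers) and ∫ x^{2j+1} ρ_sc = 0 (odd monomials vanish by symmetry):
  i = 0 (even): a_0 · C_{0} = 2 · 1 = 2
  i = 1 (odd): ∫ x^1 ρ_sc = 0 (vanishes)
  i = 2 (even): a_2 · C_{1} = 5 · 1 = 5
  i = 3 (odd): ∫ x^3 ρ_sc = 0 (vanishes)
  i = 4 (even): a_4 · C_{2} = -4 · 2 = -8

Summing the contributions: ∫_{−2}^{2} p(x) ρ_sc(x) dx = 2 + 5 + (-8) = -1.


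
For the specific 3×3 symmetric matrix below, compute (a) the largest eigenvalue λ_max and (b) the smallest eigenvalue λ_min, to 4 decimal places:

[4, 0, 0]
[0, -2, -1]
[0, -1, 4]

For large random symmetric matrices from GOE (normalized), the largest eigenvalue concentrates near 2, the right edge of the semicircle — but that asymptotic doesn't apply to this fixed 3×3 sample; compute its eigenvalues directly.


Since M is real symmetric, all three eigenvalues are real; they are the roots of det(λI − M) = λ³ − (tr M) λ² + s λ − det M, where s is the sum of the principal 2×2 minors.
tr M = 4 + (-2) + 4 = 6.
s = (4·(-2) − 0²) + (4·4 − 0²) + ((-2)·4 − (-1)²) = -8 + 16 + (-9) = -1.
det M (expand along row 1) = 4·(-9) − 0·0 + 0·0 = -36.
Characteristic polynomial: λ³ − 6λ² − λ + 36 = 0.
Substitute λ = y + (tr M)/3 = y + 2.000000 to remove the quadratic term: y³ + p·y + q = 0 with p = s − (tr M)²/3 = -13.000000 and q = −2(tr M)³/27 + (tr M)·s/3 − det M = 18.000000.
Three real roots ⇒ use the trigonometric (Viète) form: r = 2√(−p/3) = 4.163332, φ = arccos(3q/(p·r)) = arccos(-0.997722) = 3.074075 rad.
y_k = r·cos(φ/3 − 2πk/3) for k = 0, 1, 2 gives y = 2.162278, 2.000000, -4.162278.
λ_k = y_k + 2.000000 gives λ = 4.1623, 4.0000, -2.1623 (check: the sum is 6.0000 = tr M).

Hence λ_max = 4.1623 and λ_min = -2.1623.


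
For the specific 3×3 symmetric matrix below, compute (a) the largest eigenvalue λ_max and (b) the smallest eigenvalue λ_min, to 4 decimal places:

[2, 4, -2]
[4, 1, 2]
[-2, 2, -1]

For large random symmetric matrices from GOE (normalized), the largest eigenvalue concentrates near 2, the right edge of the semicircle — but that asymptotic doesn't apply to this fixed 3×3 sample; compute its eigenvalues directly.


Since M is real symmetric, all three eigenvalues are real; they are the roots of det(λI − M) = λ³ − (tr M) λ² + s λ − det M, where s is the sum of the principal 2×2 minors.
tr M = 2 + 1 + (-1) = 2.
s = (2·1 − 4²) + (2·(-1) − (-2)²) + (1·(-1) − 2²) = -14 + (-6) + (-5) = -25.
det M (expand along row 1) = 2·(-5) − 4·0 + (-2)·10 = -30.
Characteristic polynomial: λ³ − 2λ² − 25λ + 30 = 0.
Substitute λ = y + (tr M)/3 = y + 0.666667 to remove the quadratic term: y³ + p·y + q = 0 with p = s − (tr M)²/3 = -26.333333 and q = −2(tr M)³/27 + (tr M)·s/3 − det M = 12.740741.
Three real roots ⇒ use the trigonometric (Viète) form: r = 2√(−p/3) = 5.925463, φ = arccos(3q/(p·r)) = arccos(-0.244956) = 1.818270 rad.
y_k = r·cos(φ/3 − 2πk/3) for k = 0, 1, 2 gives y = 4.870029, 0.488245, -5.358274.
λ_k = y_k + 0.666667 gives λ = 5.5367, 1.1549, -4.6916 (check: the sum is 2.0000 = tr M).

Hence λ_max = 5.5367 and λ_min = -4.6916.


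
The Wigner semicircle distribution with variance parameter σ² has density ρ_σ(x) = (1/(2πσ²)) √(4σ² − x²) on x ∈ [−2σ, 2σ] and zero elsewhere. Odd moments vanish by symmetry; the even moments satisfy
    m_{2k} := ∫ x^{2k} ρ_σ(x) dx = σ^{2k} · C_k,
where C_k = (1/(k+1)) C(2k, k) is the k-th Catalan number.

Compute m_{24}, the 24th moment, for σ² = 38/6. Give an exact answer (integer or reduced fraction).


By the scaled semicircle moment identity, m_{2k} = σ^{2k} · C_k with k = 12.
C_12 = (1/(k+1)) · C(2k, k) = (1/13) · C(24, 12) = (1/13) · 2704156 = 208012.
σ^{2k} = (σ²)^k = (38/6)^12 = 2213314919066161/531441.

Therefore m_{24} = σ^{24} · C_12 = (2213314919066161/531441) · 208012 = 460396062944790281932/531441.


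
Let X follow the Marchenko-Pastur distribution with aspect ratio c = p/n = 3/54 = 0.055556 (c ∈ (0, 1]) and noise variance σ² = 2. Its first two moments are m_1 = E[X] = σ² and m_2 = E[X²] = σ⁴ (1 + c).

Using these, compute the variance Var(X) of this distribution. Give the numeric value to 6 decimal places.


m_1 = E[X] = σ² = 2, so m_1² = 4.
m_2 = E[X²] = σ⁴ (1 + c) = 4 · (1 + 0.055556) = 4 · 1.055556 = 4.222222.
(Note m_2 − m_1² simplifies to c · σ⁴ = 0.055556 · 4.)

Var(X) = m_2 − m_1² = 4.222222 − 4 = 0.222222.


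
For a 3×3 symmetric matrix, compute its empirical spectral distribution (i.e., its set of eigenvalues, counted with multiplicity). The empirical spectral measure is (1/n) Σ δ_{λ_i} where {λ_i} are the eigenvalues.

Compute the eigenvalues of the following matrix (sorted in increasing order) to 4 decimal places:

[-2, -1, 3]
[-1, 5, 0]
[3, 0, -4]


Since M is real symmetric, all three eigenvalues are real; they are the roots of det(λI − M) = λ³ − (tr M) λ² + s λ − det M, where s is the sum of the principal 2×2 minors.
tr M = -2 + 5 + (-4) = -1.
s = ((-2)·5 − (-1)²) + ((-2)·(-4) − 3²) + (5·(-4) − 0²) = -11 + (-1) + (-20) = -32.
det M (expand along row 1) = (-2)·(-20) − (-1)·4 + 3·(-15) = -1.
Characteristic polynomial: λ³ + λ² − 32λ + 1 = 0.
Substitute λ = y + (tr M)/3 = y − 0.333333 to remove the quadratic term: y³ + p·y + q = 0 with p = s − (tr M)²/3 = -32.333333 and q = −2(tr M)³/27 + (tr M)·s/3 − det M = 11.740741.
Three real roots ⇒ use the trigonometric (Viète) form: r = 2√(−p/3) = 6.565905, φ = arccos(3q/(p·r)) = arccos(-0.165910) = 1.737477 rad.
y_k = r·cos(φ/3 − 2πk/3) for k = 0, 1, 2 gives y = 5.495159, 0.364615, -5.859774.
λ_k = y_k − 0.333333 gives λ = 5.1618, 0.0313, -6.1931 (check: the sum is -1.0000 = tr M).

Eigenvalues sorted in increasing order: [-6.1931, 0.0313, 5.1618].


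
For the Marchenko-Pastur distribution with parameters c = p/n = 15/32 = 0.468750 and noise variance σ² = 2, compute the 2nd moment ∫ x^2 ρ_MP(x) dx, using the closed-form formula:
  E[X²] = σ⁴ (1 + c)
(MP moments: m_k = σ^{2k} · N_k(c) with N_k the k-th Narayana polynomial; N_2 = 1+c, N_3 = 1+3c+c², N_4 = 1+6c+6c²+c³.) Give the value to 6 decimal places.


E[X²] = σ⁴ (1 + c) (second MP moment). With σ² = 2 (so σ⁴ = 4) and c = 15/32 = 0.468750: E[X²] = 4 · (1 + 0.468750) = 4 · 1.468750.

So E[X^2] = 5.875000.


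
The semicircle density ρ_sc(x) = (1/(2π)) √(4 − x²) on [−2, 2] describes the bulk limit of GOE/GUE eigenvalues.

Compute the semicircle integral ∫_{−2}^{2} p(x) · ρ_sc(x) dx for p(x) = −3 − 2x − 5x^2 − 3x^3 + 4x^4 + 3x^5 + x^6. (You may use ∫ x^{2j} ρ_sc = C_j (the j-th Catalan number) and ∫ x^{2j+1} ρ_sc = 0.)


Write p(x) = Σ a_i x^i, split into monomials and integrate each against ρ_sc separately.
Using ∫ x^{2j} ρ_sc = C_j = (1/(j+1)) C(2j, j) (Catalan numbers) and ∫ x^{2j+1} ρ_sc = 0 (odd monomials vanish by symmetry):
  i = 0 (even): a_0 · C_{0} = -3 · 1 = -3
  i = 1 (odd): ∫ x^1 ρ_sc = 0 (vanishes)
  i = 2 (even): a_2 · C_{1} = -5 · 1 = -5
  i = 3 (odd): ∫ x^3 ρ_sc = 0 (vanishes)
  i = 4 (even): a_4 · C_{2} = 4 · 2 = 8
  i = 5 (odd): ∫ x^5 ρ_sc = 0 (vanishes)
  i = 6 (even): a_6 · C_{3} = 1 · 5 = 5

Summing the contributions: ∫_{−2}^{2} p(x) ρ_sc(x) dx = (-3) + (-5) + 8 + 5 = 5.
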